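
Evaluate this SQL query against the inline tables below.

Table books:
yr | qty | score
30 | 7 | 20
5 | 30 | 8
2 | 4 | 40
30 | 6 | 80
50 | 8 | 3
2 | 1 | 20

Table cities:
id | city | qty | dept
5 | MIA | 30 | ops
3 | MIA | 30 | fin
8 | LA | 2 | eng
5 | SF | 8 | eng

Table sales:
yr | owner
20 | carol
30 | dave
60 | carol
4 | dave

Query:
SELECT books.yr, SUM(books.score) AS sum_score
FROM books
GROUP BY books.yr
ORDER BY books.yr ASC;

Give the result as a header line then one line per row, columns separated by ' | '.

After GROUP BY (4 rows):
books.yr | sum_score
30 | 100
5 | 8
2 | 60
50 | 3
After ORDER BY (4 rows):
books.yr | sum_score
2 | 60
5 | 8
30 | 100
50 | 3

== RESULT ==
books.yr | sum_score
2 | 60
5 | 8
30 | 100
50 | 3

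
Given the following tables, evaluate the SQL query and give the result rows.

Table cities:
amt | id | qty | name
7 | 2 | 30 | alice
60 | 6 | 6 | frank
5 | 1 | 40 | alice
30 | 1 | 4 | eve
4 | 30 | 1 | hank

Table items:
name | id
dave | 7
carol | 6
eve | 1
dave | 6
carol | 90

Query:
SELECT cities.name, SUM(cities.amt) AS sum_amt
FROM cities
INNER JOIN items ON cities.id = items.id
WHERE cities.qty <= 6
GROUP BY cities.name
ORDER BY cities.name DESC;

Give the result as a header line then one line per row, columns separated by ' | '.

== RESULT ==
cities.name | sum_amt
frank | 120
eve | 30

Derivation:
After JOIN items (4 rows):
cities.amt | cities.id | cities.qty | cities.name | items.name | items.id
60 | 6 | 6 | frank | carol | 6
60 | 6 | 6 | frank | dave | 6
5 | 1 | 40 | alice | eve | 1
30 | 1 | 4 | eve | eve | 1
After WHERE (3 rows):
cities.amt | cities.id | cities.qty | cities.name | items.name | items.id
60 | 6 | 6 | frank | carol | 6
60 | 6 | 6 | frank | dave | 6
30 | 1 | 4 | eve | eve | 1
After GROUP BY (2 rows):
cities.name | sum_amt
frank | 120
eve | 30
After ORDER BY (2 rows):
cities.name | sum_amt
frank | 120
eve | 30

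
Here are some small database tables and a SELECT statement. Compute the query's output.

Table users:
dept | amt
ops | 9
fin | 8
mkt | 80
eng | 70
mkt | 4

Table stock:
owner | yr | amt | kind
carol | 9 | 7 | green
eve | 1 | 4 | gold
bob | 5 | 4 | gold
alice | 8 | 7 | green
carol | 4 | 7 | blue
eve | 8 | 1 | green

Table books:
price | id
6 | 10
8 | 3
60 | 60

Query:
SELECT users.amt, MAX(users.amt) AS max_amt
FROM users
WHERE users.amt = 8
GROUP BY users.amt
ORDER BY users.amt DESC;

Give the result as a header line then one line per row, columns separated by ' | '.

== RESULT ==
users.amt | max_amt
8 | 8

Derivation:
After WHERE (1 rows):
users.dept | users.amt
fin | 8
After GROUP BY (1 rows):
users.amt | max_amt
8 | 8
After ORDER BY (1 rows):
users.amt | max_amt
8 | 8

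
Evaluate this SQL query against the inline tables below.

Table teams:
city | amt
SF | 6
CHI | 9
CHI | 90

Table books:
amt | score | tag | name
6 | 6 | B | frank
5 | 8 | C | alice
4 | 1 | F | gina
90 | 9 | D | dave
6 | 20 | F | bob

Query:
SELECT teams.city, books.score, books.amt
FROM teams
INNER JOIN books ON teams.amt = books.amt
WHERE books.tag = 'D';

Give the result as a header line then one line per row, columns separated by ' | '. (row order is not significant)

== RESULT ==
teams.city | books.score | books.amt
CHI | 9 | 90

Derivation:
After JOIN books (3 rows):
teams.city | teams.amt | books.amt | books.score | books.tag | books.name
SF | 6 | 6 | 6 | B | frank
SF | 6 | 6 | 20 | F | bob
CHI | 90 | 90 | 9 | D | dave
After WHERE (1 rows):
teams.city | teams.amt | books.amt | books.score | books.tag | books.name
CHI | 90 | 90 | 9 | D | dave
After SELECT (1 rows):
teams.city | books.score | books.amt
CHI | 9 | 90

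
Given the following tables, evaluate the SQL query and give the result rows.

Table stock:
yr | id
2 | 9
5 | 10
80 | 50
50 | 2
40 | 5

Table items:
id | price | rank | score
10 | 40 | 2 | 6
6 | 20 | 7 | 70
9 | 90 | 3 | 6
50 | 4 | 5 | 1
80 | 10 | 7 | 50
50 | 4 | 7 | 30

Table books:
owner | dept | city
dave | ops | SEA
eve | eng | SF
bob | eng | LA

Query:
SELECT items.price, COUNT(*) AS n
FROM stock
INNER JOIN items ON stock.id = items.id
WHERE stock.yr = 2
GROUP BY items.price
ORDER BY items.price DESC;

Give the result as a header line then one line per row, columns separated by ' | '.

== RESULT ==
items.price | n
90 | 1

Derivation:
After JOIN items (4 rows):
stock.yr | stock.id | items.id | items.price | items.rank | items.score
2 | 9 | 9 | 90 | 3 | 6
5 | 10 | 10 | 40 | 2 | 6
80 | 50 | 50 | 4 | 5 | 1
80 | 50 | 50 | 4 | 7 | 30
After WHERE (1 rows):
stock.yr | stock.id | items.id | items.price | items.rank | items.score
2 | 9 | 9 | 90 | 3 | 6
After GROUP BY (1 rows):
items.price | n
90 | 1
After ORDER BY (1 rows):
items.price | n
90 | 1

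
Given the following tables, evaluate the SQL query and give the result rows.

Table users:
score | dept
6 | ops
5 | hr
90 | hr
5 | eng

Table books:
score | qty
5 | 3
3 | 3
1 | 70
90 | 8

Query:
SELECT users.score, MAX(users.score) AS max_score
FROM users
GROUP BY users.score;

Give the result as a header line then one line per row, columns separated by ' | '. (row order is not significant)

After GROUP BY (3 rows):
users.score | max_score
6 | 6
5 | 5
90 | 90

== RESULT ==
users.score | max_score
6 | 6
5 | 5
90 | 90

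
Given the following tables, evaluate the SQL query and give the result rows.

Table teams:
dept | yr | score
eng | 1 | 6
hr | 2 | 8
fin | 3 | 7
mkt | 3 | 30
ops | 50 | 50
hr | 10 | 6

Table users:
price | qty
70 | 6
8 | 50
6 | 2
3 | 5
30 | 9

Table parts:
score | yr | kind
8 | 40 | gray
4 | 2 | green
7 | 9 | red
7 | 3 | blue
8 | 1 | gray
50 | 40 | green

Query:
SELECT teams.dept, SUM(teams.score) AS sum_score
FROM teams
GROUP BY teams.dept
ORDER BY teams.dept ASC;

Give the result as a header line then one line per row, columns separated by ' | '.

After GROUP BY (5 rows):
teams.dept | sum_score
eng | 6
hr | 14
fin | 7
mkt | 30
ops | 50
After ORDER BY (5 rows):
teams.dept | sum_score
eng | 6
fin | 7
hr | 14
mkt | 30
ops | 50

== RESULT ==
teams.dept | sum_score
eng | 6
fin | 7
hr | 14
mkt | 30
ops | 50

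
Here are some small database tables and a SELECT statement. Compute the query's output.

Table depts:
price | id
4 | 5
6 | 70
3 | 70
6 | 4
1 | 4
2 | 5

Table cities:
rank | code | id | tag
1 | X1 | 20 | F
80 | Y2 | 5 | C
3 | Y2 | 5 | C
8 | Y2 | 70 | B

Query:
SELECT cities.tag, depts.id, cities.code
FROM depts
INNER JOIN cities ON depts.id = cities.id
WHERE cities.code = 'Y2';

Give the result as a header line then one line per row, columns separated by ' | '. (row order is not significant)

== RESULT ==
cities.tag | depts.id | cities.code
C | 5 | Y2
C | 5 | Y2
B | 70 | Y2
B | 70 | Y2
C | 5 | Y2
C | 5 | Y2

Derivation:
After JOIN cities (6 rows):
depts.price | depts.id | cities.rank | cities.code | cities.id | cities.tag
4 | 5 | 80 | Y2 | 5 | C
4 | 5 | 3 | Y2 | 5 | C
6 | 70 | 8 | Y2 | 70 | B
3 | 70 | 8 | Y2 | 70 | B
2 | 5 | 80 | Y2 | 5 | C
2 | 5 | 3 | Y2 | 5 | C
After WHERE (6 rows):
depts.price | depts.id | cities.rank | cities.code | cities.id | cities.tag
4 | 5 | 80 | Y2 | 5 | C
4 | 5 | 3 | Y2 | 5 | C
6 | 70 | 8 | Y2 | 70 | B
3 | 70 | 8 | Y2 | 70 | B
2 | 5 | 80 | Y2 | 5 | C
2 | 5 | 3 | Y2 | 5 | C
After SELECT (6 rows):
cities.tag | depts.id | cities.code
C | 5 | Y2
C | 5 | Y2
B | 70 | Y2
B | 70 | Y2
C | 5 | Y2
C | 5 | Y2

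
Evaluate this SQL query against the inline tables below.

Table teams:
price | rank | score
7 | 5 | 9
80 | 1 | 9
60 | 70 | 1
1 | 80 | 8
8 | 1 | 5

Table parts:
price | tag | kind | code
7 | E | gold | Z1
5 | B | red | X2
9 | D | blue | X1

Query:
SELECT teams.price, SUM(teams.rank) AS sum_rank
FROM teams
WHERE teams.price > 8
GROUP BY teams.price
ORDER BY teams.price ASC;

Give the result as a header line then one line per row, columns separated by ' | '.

== RESULT ==
teams.price | sum_rank
60 | 70
80 | 1

Derivation:
After WHERE (2 rows):
teams.price | teams.rank | teams.score
80 | 1 | 9
60 | 70 | 1
After GROUP BY (2 rows):
teams.price | sum_rank
80 | 1
60 | 70
After ORDER BY (2 rows):
teams.price | sum_rank
60 | 70
80 | 1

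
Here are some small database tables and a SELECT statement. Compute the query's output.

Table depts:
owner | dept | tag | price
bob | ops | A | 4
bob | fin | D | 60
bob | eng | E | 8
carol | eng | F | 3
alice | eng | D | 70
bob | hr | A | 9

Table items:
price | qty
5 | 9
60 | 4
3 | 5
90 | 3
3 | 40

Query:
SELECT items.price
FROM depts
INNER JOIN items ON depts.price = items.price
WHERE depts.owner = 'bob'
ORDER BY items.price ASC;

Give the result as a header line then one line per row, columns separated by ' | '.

After JOIN items (3 rows):
depts.owner | depts.dept | depts.tag | depts.price | items.price | items.qty
bob | fin | D | 60 | 60 | 4
carol | eng | F | 3 | 3 | 5
carol | eng | F | 3 | 3 | 40
After WHERE (1 rows):
depts.owner | depts.dept | depts.tag | depts.price | items.price | items.qty
bob | fin | D | 60 | 60 | 4
After SELECT (1 rows):
items.price
60
After ORDER BY (1 rows):
items.price
60

== RESULT ==
items.price
60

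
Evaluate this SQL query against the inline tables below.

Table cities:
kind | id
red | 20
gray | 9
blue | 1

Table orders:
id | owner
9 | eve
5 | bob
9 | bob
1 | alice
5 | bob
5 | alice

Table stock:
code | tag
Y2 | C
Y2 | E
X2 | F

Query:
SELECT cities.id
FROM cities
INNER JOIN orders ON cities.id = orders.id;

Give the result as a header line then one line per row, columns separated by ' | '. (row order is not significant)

== RESULT ==
cities.id
9
9
1

Derivation:
After JOIN orders (3 rows):
cities.kind | cities.id | orders.id | orders.owner
gray | 9 | 9 | eve
gray | 9 | 9 | bob
blue | 1 | 1 | alice
After SELECT (3 rows):
cities.id
9
9
1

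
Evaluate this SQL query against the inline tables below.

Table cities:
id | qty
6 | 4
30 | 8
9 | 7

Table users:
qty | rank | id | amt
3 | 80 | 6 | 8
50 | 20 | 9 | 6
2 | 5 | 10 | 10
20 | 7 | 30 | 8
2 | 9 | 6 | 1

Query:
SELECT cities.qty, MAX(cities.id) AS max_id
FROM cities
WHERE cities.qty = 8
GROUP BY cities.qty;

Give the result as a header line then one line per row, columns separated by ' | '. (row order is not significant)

After WHERE (1 rows):
cities.id | cities.qty
30 | 8
After GROUP BY (1 rows):
cities.qty | max_id
8 | 30

== RESULT ==
cities.qty | max_id
8 | 30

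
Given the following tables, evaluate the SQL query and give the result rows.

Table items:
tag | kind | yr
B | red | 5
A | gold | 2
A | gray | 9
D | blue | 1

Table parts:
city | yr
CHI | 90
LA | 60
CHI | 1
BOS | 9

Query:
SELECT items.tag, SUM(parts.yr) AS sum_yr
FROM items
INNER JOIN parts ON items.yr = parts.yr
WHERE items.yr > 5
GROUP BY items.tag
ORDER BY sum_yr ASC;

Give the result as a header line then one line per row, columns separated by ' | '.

== RESULT ==
items.tag | sum_yr
A | 9

Derivation:
After JOIN parts (2 rows):
items.tag | items.kind | items.yr | parts.city | parts.yr
A | gray | 9 | BOS | 9
D | blue | 1 | CHI | 1
After WHERE (1 rows):
items.tag | items.kind | items.yr | parts.city | parts.yr
A | gray | 9 | BOS | 9
After GROUP BY (1 rows):
items.tag | sum_yr
A | 9
After ORDER BY (1 rows):
items.tag | sum_yr
A | 9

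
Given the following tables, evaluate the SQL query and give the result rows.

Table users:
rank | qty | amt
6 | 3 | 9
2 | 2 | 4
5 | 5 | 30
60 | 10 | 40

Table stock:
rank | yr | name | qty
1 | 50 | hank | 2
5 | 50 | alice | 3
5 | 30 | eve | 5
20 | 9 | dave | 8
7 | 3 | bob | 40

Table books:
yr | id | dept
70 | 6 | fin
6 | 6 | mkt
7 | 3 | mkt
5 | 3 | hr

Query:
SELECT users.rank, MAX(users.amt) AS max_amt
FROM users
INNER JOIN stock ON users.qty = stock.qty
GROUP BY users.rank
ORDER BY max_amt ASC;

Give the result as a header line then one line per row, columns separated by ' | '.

After JOIN stock (3 rows):
users.rank | users.qty | users.amt | stock.rank | stock.yr | stock.name | stock.qty
6 | 3 | 9 | 5 | 50 | alice | 3
2 | 2 | 4 | 1 | 50 | hank | 2
5 | 5 | 30 | 5 | 30 | eve | 5
After GROUP BY (3 rows):
users.rank | max_amt
6 | 9
2 | 4
5 | 30
After ORDER BY (3 rows):
users.rank | max_amt
2 | 4
6 | 9
5 | 30

== RESULT ==
users.rank | max_amt
2 | 4
6 | 9
5 | 30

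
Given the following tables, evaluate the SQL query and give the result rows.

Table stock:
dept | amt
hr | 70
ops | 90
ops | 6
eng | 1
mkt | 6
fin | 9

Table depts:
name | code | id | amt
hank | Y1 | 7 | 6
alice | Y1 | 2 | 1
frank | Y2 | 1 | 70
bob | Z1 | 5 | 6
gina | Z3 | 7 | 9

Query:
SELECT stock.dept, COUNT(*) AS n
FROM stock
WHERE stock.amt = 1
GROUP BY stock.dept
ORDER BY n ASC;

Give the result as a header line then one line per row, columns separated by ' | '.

== RESULT ==
stock.dept | n
eng | 1

Derivation:
After WHERE (1 rows):
stock.dept | stock.amt
eng | 1
After GROUP BY (1 rows):
stock.dept | n
eng | 1
After ORDER BY (1 rows):
stock.dept | n
eng | 1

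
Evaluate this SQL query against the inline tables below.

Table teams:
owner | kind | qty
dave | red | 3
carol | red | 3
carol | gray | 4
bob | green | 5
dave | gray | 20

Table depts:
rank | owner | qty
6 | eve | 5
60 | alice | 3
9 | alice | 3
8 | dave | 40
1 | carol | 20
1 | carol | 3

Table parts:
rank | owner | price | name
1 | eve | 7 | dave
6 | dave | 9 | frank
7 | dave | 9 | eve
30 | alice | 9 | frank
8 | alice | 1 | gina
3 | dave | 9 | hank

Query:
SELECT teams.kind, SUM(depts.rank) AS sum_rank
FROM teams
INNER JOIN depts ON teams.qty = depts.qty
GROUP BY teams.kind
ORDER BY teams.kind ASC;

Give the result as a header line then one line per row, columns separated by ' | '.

== RESULT ==
teams.kind | sum_rank
gray | 1
green | 6
red | 140

Derivation:
After JOIN depts (8 rows):
teams.owner | teams.kind | teams.qty | depts.rank | depts.owner | depts.qty
dave | red | 3 | 60 | alice | 3
dave | red | 3 | 9 | alice | 3
dave | red | 3 | 1 | carol | 3
carol | red | 3 | 60 | alice | 3
carol | red | 3 | 9 | alice | 3
carol | red | 3 | 1 | carol | 3
bob | green | 5 | 6 | eve | 5
dave | gray | 20 | 1 | carol | 20
After GROUP BY (3 rows):
teams.kind | sum_rank
red | 140
green | 6
gray | 1
After ORDER BY (3 rows):
teams.kind | sum_rank
gray | 1
green | 6
red | 140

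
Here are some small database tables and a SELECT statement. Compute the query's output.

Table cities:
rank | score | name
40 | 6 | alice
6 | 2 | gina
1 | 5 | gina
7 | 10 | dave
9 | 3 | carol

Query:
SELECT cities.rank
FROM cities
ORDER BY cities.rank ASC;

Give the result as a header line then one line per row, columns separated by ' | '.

After SELECT (5 rows):
cities.rank
40
6
1
7
9
After ORDER BY (5 rows):
cities.rank
1
6
7
9
40

== RESULT ==
cities.rank
1
6
7
9
40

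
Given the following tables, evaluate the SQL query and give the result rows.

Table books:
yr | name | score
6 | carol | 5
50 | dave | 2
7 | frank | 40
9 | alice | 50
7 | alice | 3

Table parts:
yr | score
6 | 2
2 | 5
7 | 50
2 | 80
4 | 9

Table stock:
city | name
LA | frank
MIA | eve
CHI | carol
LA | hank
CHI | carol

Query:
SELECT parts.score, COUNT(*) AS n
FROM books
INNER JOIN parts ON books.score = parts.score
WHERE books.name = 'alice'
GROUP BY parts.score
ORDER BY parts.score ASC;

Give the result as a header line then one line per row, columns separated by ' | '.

After JOIN parts (3 rows):
books.yr | books.name | books.score | parts.yr | parts.score
6 | carol | 5 | 2 | 5
50 | dave | 2 | 6 | 2
9 | alice | 50 | 7 | 50
After WHERE (1 rows):
books.yr | books.name | books.score | parts.yr | parts.score
9 | alice | 50 | 7 | 50
After GROUP BY (1 rows):
parts.score | n
50 | 1
After ORDER BY (1 rows):
parts.score | n
50 | 1

== RESULT ==
parts.score | n
50 | 1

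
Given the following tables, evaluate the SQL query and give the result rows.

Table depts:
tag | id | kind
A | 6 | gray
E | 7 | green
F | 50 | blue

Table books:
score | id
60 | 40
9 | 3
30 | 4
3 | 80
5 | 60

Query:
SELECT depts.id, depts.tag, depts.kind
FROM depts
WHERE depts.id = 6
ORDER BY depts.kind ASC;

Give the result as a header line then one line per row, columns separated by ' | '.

After WHERE (1 rows):
depts.tag | depts.id | depts.kind
A | 6 | gray
After SELECT (1 rows):
depts.id | depts.tag | depts.kind
6 | A | gray
After ORDER BY (1 rows):
depts.id | depts.tag | depts.kind
6 | A | gray

== RESULT ==
depts.id | depts.tag | depts.kind
6 | A | gray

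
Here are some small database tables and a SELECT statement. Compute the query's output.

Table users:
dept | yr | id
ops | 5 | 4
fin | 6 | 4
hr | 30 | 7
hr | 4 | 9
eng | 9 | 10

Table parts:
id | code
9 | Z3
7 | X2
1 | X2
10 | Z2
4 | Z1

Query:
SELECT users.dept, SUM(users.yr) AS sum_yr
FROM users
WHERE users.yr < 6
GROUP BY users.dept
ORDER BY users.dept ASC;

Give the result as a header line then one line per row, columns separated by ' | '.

After WHERE (2 rows):
users.dept | users.yr | users.id
ops | 5 | 4
hr | 4 | 9
After GROUP BY (2 rows):
users.dept | sum_yr
ops | 5
hr | 4
After ORDER BY (2 rows):
users.dept | sum_yr
hr | 4
ops | 5

== RESULT ==
users.dept | sum_yr
hr | 4
ops | 5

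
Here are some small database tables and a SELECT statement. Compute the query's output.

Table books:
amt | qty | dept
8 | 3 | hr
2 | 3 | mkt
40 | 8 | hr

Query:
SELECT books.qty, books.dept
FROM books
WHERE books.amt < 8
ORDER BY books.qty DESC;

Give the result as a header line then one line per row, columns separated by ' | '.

== RESULT ==
books.qty | books.dept
3 | mkt

Derivation:
After WHERE (1 rows):
books.amt | books.qty | books.dept
2 | 3 | mkt
After SELECT (1 rows):
books.qty | books.dept
3 | mkt
After ORDER BY (1 rows):
books.qty | books.dept
3 | mkt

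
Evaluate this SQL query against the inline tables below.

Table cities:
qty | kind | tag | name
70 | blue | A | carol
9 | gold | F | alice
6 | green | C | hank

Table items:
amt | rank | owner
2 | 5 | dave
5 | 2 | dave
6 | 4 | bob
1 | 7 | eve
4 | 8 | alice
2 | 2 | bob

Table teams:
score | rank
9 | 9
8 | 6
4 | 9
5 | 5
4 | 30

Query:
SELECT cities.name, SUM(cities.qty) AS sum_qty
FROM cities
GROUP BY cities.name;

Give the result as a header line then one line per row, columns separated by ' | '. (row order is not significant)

== RESULT ==
cities.name | sum_qty
carol | 70
alice | 9
hank | 6

Derivation:
After GROUP BY (3 rows):
cities.name | sum_qty
carol | 70
alice | 9
hank | 6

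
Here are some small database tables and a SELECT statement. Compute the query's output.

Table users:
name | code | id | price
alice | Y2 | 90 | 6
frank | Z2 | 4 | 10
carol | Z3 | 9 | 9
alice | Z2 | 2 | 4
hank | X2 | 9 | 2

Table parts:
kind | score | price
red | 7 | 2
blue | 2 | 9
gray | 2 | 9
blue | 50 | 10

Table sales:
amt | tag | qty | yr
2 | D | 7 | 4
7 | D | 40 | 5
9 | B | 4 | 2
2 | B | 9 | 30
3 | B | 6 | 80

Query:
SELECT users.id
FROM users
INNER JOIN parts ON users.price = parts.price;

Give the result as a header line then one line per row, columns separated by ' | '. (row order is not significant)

== RESULT ==
users.id
4
9
9
9

Derivation:
After JOIN parts (4 rows):
users.name | users.code | users.id | users.price | parts.kind | parts.score | parts.price
frank | Z2 | 4 | 10 | blue | 50 | 10
carol | Z3 | 9 | 9 | blue | 2 | 9
carol | Z3 | 9 | 9 | gray | 2 | 9
hank | X2 | 9 | 2 | red | 7 | 2
After SELECT (4 rows):
users.id
4
9
9
9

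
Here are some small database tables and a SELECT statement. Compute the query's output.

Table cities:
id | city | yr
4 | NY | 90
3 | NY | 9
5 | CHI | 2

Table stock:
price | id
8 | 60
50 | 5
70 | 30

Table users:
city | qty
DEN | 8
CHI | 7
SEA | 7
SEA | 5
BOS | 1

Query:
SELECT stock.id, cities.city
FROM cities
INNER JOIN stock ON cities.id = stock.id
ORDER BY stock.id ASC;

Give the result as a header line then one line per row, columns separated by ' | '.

After JOIN stock (1 rows):
cities.id | cities.city | cities.yr | stock.price | stock.id
5 | CHI | 2 | 50 | 5
After SELECT (1 rows):
stock.id | cities.city
5 | CHI
After ORDER BY (1 rows):
stock.id | cities.city
5 | CHI

== RESULT ==
stock.id | cities.city
5 | CHI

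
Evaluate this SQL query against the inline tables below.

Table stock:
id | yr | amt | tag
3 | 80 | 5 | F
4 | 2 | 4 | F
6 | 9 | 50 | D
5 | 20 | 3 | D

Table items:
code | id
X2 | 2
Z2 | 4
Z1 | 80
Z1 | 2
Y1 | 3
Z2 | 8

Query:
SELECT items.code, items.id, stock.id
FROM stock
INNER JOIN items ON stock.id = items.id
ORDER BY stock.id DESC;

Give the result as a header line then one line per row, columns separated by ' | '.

After JOIN items (2 rows):
stock.id | stock.yr | stock.amt | stock.tag | items.code | items.id
3 | 80 | 5 | F | Y1 | 3
4 | 2 | 4 | F | Z2 | 4
After SELECT (2 rows):
items.code | items.id | stock.id
Y1 | 3 | 3
Z2 | 4 | 4
After ORDER BY (2 rows):
items.code | items.id | stock.id
Z2 | 4 | 4
Y1 | 3 | 3

== RESULT ==
items.code | items.id | stock.id
Z2 | 4 | 4
Y1 | 3 | 3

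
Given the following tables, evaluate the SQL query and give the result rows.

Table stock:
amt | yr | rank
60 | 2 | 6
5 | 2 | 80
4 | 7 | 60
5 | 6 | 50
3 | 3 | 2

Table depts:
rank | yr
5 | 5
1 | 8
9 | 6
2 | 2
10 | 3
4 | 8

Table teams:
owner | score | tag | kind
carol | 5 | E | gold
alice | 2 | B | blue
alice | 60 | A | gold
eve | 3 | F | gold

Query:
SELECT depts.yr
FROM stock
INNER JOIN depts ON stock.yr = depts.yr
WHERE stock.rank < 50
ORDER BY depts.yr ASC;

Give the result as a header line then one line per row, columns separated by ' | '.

== RESULT ==
depts.yr
2
3

Derivation:
After JOIN depts (4 rows):
stock.amt | stock.yr | stock.rank | depts.rank | depts.yr
60 | 2 | 6 | 2 | 2
5 | 2 | 80 | 2 | 2
5 | 6 | 50 | 9 | 6
3 | 3 | 2 | 10 | 3
After WHERE (2 rows):
stock.amt | stock.yr | stock.rank | depts.rank | depts.yr
60 | 2 | 6 | 2 | 2
3 | 3 | 2 | 10 | 3
After SELECT (2 rows):
depts.yr
2
3
After ORDER BY (2 rows):
depts.yr
2
3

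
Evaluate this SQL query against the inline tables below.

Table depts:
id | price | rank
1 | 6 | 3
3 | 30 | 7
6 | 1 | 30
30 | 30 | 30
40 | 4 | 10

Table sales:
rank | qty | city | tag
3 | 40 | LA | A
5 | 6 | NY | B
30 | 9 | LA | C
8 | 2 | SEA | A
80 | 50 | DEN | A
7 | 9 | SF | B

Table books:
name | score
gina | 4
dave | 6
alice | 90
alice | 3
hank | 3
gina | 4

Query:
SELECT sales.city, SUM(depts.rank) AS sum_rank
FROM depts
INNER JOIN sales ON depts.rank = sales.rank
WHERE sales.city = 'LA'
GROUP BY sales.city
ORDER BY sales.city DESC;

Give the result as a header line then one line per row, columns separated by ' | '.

After JOIN sales (4 rows):
depts.id | depts.price | depts.rank | sales.rank | sales.qty | sales.city | sales.tag
1 | 6 | 3 | 3 | 40 | LA | A
3 | 30 | 7 | 7 | 9 | SF | B
6 | 1 | 30 | 30 | 9 | LA | C
30 | 30 | 30 | 30 | 9 | LA | C
After WHERE (3 rows):
depts.id | depts.price | depts.rank | sales.rank | sales.qty | sales.city | sales.tag
1 | 6 | 3 | 3 | 40 | LA | A
6 | 1 | 30 | 30 | 9 | LA | C
30 | 30 | 30 | 30 | 9 | LA | C
After GROUP BY (1 rows):
sales.city | sum_rank
LA | 63
After ORDER BY (1 rows):
sales.city | sum_rank
LA | 63

== RESULT ==
sales.city | sum_rank
LA | 63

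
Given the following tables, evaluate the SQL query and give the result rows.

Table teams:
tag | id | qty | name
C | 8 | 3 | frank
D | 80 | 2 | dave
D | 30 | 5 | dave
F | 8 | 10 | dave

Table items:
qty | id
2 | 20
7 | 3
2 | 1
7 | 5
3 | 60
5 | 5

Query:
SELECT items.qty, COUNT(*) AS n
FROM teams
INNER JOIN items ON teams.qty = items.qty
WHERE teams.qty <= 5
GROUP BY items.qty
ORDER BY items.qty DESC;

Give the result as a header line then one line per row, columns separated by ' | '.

After JOIN items (4 rows):
teams.tag | teams.id | teams.qty | teams.name | items.qty | items.id
C | 8 | 3 | frank | 3 | 60
D | 80 | 2 | dave | 2 | 20
D | 80 | 2 | dave | 2 | 1
D | 30 | 5 | dave | 5 | 5
After WHERE (4 rows):
teams.tag | teams.id | teams.qty | teams.name | items.qty | items.id
C | 8 | 3 | frank | 3 | 60
D | 80 | 2 | dave | 2 | 20
D | 80 | 2 | dave | 2 | 1
D | 30 | 5 | dave | 5 | 5
After GROUP BY (3 rows):
items.qty | n
3 | 1
2 | 2
5 | 1
After ORDER BY (3 rows):
items.qty | n
5 | 1
3 | 1
2 | 2

== RESULT ==
items.qty | n
5 | 1
3 | 1
2 | 2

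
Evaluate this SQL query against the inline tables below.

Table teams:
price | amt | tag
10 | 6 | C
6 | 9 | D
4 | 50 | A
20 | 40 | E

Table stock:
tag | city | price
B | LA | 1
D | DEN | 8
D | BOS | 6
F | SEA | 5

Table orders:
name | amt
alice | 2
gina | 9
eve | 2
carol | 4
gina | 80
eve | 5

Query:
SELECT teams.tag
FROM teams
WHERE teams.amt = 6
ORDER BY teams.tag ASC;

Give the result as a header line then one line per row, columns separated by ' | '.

== RESULT ==
teams.tag
C

Derivation:
After WHERE (1 rows):
teams.price | teams.amt | teams.tag
10 | 6 | C
After SELECT (1 rows):
teams.tag
C
After ORDER BY (1 rows):
teams.tag
C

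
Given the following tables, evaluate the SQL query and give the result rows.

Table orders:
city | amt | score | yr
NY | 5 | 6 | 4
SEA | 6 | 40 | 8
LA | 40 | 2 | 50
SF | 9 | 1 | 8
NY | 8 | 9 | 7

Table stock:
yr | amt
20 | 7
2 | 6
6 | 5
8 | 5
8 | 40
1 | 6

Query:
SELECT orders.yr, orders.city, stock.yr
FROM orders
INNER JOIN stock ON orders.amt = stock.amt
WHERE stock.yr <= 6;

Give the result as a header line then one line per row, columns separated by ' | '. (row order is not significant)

== RESULT ==
orders.yr | orders.city | stock.yr
4 | NY | 6
8 | SEA | 2
8 | SEA | 1

Derivation:
After JOIN stock (5 rows):
orders.city | orders.amt | orders.score | orders.yr | stock.yr | stock.amt
NY | 5 | 6 | 4 | 6 | 5
NY | 5 | 6 | 4 | 8 | 5
SEA | 6 | 40 | 8 | 2 | 6
SEA | 6 | 40 | 8 | 1 | 6
LA | 40 | 2 | 50 | 8 | 40
After WHERE (3 rows):
orders.city | orders.amt | orders.score | orders.yr | stock.yr | stock.amt
NY | 5 | 6 | 4 | 6 | 5
SEA | 6 | 40 | 8 | 2 | 6
SEA | 6 | 40 | 8 | 1 | 6
After SELECT (3 rows):
orders.yr | orders.city | stock.yr
4 | NY | 6
8 | SEA | 2
8 | SEA | 1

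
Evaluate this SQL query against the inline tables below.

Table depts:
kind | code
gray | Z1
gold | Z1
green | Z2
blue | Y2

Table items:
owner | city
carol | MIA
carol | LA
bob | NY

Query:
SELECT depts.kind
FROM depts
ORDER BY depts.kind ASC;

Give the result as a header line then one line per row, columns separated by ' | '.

After SELECT (4 rows):
depts.kind
gray
gold
green
blue
After ORDER BY (4 rows):
depts.kind
blue
gold
gray
green

== RESULT ==
depts.kind
blue
gold
gray
green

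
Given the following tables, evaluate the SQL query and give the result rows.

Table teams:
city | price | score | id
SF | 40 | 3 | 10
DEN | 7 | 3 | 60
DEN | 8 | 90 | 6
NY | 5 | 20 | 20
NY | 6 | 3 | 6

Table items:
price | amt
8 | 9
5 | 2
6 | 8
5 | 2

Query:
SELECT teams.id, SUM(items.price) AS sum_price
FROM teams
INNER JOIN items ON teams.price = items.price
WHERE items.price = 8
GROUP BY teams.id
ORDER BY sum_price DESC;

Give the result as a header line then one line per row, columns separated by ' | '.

After JOIN items (4 rows):
teams.city | teams.price | teams.score | teams.id | items.price | items.amt
DEN | 8 | 90 | 6 | 8 | 9
NY | 5 | 20 | 20 | 5 | 2
NY | 5 | 20 | 20 | 5 | 2
NY | 6 | 3 | 6 | 6 | 8
After WHERE (1 rows):
teams.city | teams.price | teams.score | teams.id | items.price | items.amt
DEN | 8 | 90 | 6 | 8 | 9
After GROUP BY (1 rows):
teams.id | sum_price
6 | 8
After ORDER BY (1 rows):
teams.id | sum_price
6 | 8

== RESULT ==
teams.id | sum_price
6 | 8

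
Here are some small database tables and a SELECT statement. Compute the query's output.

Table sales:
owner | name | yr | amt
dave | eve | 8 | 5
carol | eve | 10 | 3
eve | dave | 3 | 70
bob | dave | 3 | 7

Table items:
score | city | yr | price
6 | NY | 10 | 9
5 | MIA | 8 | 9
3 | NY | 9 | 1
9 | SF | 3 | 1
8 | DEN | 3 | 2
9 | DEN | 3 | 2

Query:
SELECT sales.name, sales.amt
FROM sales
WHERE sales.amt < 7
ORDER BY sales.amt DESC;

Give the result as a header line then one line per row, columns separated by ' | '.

After WHERE (2 rows):
sales.owner | sales.name | sales.yr | sales.amt
dave | eve | 8 | 5
carol | eve | 10 | 3
After SELECT (2 rows):
sales.name | sales.amt
eve | 5
eve | 3
After ORDER BY (2 rows):
sales.name | sales.amt
eve | 5
eve | 3

== RESULT ==
sales.name | sales.amt
eve | 5
eve | 3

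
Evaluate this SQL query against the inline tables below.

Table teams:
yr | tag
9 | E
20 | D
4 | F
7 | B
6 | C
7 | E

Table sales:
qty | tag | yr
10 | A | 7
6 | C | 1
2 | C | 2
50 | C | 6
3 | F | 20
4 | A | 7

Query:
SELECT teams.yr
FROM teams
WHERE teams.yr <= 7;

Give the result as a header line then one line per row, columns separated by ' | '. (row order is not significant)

== RESULT ==
teams.yr
4
7
6
7

Derivation:
After WHERE (4 rows):
teams.yr | teams.tag
4 | F
7 | B
6 | C
7 | E
After SELECT (4 rows):
teams.yr
4
7
6
7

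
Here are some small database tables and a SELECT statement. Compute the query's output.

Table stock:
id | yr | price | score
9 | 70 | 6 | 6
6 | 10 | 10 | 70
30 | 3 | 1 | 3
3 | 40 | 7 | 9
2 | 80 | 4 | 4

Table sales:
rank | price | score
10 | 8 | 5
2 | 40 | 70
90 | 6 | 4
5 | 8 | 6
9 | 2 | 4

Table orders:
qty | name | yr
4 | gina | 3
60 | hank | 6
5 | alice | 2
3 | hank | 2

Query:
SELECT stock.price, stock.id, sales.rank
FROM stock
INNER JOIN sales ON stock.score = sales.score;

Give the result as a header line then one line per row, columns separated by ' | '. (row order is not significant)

== RESULT ==
stock.price | stock.id | sales.rank
6 | 9 | 5
10 | 6 | 2
4 | 2 | 90
4 | 2 | 9

Derivation:
After JOIN sales (4 rows):
stock.id | stock.yr | stock.price | stock.score | sales.rank | sales.price | sales.score
9 | 70 | 6 | 6 | 5 | 8 | 6
6 | 10 | 10 | 70 | 2 | 40 | 70
2 | 80 | 4 | 4 | 90 | 6 | 4
2 | 80 | 4 | 4 | 9 | 2 | 4
After SELECT (4 rows):
stock.price | stock.id | sales.rank
6 | 9 | 5
10 | 6 | 2
4 | 2 | 90
4 | 2 | 9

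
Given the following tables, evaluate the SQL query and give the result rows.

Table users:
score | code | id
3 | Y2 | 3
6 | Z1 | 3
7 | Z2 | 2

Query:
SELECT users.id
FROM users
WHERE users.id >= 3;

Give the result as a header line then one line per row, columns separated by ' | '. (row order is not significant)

== RESULT ==
users.id
3
3

Derivation:
After WHERE (2 rows):
users.score | users.code | users.id
3 | Y2 | 3
6 | Z1 | 3
After SELECT (2 rows):
users.id
3
3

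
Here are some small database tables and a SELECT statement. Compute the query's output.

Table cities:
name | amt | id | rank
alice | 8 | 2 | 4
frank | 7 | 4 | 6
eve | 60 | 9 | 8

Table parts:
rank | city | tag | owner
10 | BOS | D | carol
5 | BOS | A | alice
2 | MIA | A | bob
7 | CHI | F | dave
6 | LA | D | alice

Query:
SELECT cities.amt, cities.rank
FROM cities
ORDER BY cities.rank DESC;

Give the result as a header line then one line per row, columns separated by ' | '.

== RESULT ==
cities.amt | cities.rank
60 | 8
7 | 6
8 | 4

Derivation:
After SELECT (3 rows):
cities.amt | cities.rank
8 | 4
7 | 6
60 | 8
After ORDER BY (3 rows):
cities.amt | cities.rank
60 | 8
7 | 6
8 | 4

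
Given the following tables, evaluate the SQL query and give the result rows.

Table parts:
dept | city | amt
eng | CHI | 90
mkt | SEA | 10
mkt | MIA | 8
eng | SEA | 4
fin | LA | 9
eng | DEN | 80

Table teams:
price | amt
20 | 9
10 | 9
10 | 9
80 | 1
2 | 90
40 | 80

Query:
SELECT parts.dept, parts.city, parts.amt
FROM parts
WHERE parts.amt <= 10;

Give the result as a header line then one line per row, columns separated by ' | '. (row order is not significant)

== RESULT ==
parts.dept | parts.city | parts.amt
mkt | SEA | 10
mkt | MIA | 8
eng | SEA | 4
fin | LA | 9

Derivation:
After WHERE (4 rows):
parts.dept | parts.city | parts.amt
mkt | SEA | 10
mkt | MIA | 8
eng | SEA | 4
fin | LA | 9
After SELECT (4 rows):
parts.dept | parts.city | parts.amt
mkt | SEA | 10
mkt | MIA | 8
eng | SEA | 4
fin | LA | 9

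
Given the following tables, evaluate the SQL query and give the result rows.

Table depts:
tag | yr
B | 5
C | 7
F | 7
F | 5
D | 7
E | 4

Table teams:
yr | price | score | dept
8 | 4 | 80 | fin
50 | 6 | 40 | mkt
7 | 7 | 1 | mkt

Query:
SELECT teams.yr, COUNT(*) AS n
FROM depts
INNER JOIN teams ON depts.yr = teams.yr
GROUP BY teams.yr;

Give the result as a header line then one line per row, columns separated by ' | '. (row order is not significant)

After JOIN teams (3 rows):
depts.tag | depts.yr | teams.yr | teams.price | teams.score | teams.dept
C | 7 | 7 | 7 | 1 | mkt
F | 7 | 7 | 7 | 1 | mkt
D | 7 | 7 | 7 | 1 | mkt
After GROUP BY (1 rows):
teams.yr | n
7 | 3

== RESULT ==
teams.yr | n
7 | 3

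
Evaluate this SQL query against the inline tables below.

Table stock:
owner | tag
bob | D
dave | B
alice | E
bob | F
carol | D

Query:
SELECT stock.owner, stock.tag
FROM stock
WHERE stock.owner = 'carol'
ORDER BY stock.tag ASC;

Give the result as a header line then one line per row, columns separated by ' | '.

After WHERE (1 rows):
stock.owner | stock.tag
carol | D
After SELECT (1 rows):
stock.owner | stock.tag
carol | D
After ORDER BY (1 rows):
stock.owner | stock.tag
carol | D

== RESULT ==
stock.owner | stock.tag
carol | D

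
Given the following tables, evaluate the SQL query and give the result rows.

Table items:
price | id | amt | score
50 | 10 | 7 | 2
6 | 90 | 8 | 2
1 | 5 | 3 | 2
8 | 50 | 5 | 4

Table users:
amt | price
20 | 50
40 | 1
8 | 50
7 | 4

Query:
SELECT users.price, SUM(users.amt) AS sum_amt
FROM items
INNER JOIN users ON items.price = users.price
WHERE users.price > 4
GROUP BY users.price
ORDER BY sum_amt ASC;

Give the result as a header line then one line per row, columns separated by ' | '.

== RESULT ==
users.price | sum_amt
50 | 28

Derivation:
After JOIN users (3 rows):
items.price | items.id | items.amt | items.score | users.amt | users.price
50 | 10 | 7 | 2 | 20 | 50
50 | 10 | 7 | 2 | 8 | 50
1 | 5 | 3 | 2 | 40 | 1
After WHERE (2 rows):
items.price | items.id | items.amt | items.score | users.amt | users.price
50 | 10 | 7 | 2 | 20 | 50
50 | 10 | 7 | 2 | 8 | 50
After GROUP BY (1 rows):
users.price | sum_amt
50 | 28
After ORDER BY (1 rows):
users.price | sum_amt
50 | 28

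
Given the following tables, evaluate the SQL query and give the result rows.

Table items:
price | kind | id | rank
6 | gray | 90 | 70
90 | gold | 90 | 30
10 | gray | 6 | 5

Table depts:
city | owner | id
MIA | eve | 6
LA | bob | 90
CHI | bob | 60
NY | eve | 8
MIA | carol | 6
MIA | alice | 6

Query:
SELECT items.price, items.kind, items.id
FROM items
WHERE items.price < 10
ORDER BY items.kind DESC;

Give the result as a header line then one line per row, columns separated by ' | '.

After WHERE (1 rows):
items.price | items.kind | items.id | items.rank
6 | gray | 90 | 70
After SELECT (1 rows):
items.price | items.kind | items.id
6 | gray | 90
After ORDER BY (1 rows):
items.price | items.kind | items.id
6 | gray | 90

== RESULT ==
items.price | items.kind | items.id
6 | gray | 90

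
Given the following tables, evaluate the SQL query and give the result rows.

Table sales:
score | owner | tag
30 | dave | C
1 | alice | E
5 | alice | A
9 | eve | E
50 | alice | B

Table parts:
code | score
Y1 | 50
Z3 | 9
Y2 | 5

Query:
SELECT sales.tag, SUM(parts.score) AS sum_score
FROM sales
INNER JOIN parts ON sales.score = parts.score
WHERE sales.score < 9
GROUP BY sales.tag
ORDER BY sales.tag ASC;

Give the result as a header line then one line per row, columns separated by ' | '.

== RESULT ==
sales.tag | sum_score
A | 5

Derivation:
After JOIN parts (3 rows):
sales.score | sales.owner | sales.tag | parts.code | parts.score
5 | alice | A | Y2 | 5
9 | eve | E | Z3 | 9
50 | alice | B | Y1 | 50
After WHERE (1 rows):
sales.score | sales.owner | sales.tag | parts.code | parts.score
5 | alice | A | Y2 | 5
After GROUP BY (1 rows):
sales.tag | sum_score
A | 5
After ORDER BY (1 rows):
sales.tag | sum_score
A | 5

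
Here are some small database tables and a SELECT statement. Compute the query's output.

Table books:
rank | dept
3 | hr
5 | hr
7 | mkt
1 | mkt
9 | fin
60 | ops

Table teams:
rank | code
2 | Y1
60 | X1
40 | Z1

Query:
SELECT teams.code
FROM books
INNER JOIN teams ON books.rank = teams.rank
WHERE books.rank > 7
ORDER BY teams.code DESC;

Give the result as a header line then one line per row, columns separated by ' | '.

== RESULT ==
teams.code
X1

Derivation:
After JOIN teams (1 rows):
books.rank | books.dept | teams.rank | teams.code
60 | ops | 60 | X1
After WHERE (1 rows):
books.rank | books.dept | teams.rank | teams.code
60 | ops | 60 | X1
After SELECT (1 rows):
teams.code
X1
After ORDER BY (1 rows):
teams.code
X1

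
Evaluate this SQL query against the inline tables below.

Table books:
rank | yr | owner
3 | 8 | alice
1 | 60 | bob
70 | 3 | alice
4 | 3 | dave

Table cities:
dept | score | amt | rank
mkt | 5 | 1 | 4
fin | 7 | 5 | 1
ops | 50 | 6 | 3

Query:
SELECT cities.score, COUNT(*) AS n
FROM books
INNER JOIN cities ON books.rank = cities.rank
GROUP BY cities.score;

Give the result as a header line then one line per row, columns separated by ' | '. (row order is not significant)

After JOIN cities (3 rows):
books.rank | books.yr | books.owner | cities.dept | cities.score | cities.amt | cities.rank
3 | 8 | alice | ops | 50 | 6 | 3
1 | 60 | bob | fin | 7 | 5 | 1
4 | 3 | dave | mkt | 5 | 1 | 4
After GROUP BY (3 rows):
cities.score | n
50 | 1
7 | 1
5 | 1

== RESULT ==
cities.score | n
50 | 1
7 | 1
5 | 1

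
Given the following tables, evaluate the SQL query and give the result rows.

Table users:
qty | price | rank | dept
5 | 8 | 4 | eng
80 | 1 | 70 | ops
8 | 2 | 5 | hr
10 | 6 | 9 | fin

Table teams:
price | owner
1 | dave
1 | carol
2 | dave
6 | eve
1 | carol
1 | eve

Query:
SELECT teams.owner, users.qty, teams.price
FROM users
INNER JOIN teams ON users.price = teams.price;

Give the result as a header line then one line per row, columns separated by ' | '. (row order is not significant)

== RESULT ==
teams.owner | users.qty | teams.price
dave | 80 | 1
carol | 80 | 1
carol | 80 | 1
eve | 80 | 1
dave | 8 | 2
eve | 10 | 6

Derivation:
After JOIN teams (6 rows):
users.qty | users.price | users.rank | users.dept | teams.price | teams.owner
80 | 1 | 70 | ops | 1 | dave
80 | 1 | 70 | ops | 1 | carol
80 | 1 | 70 | ops | 1 | carol
80 | 1 | 70 | ops | 1 | eve
8 | 2 | 5 | hr | 2 | dave
10 | 6 | 9 | fin | 6 | eve
After SELECT (6 rows):
teams.owner | users.qty | teams.price
dave | 80 | 1
carol | 80 | 1
carol | 80 | 1
eve | 80 | 1
dave | 8 | 2
eve | 10 | 6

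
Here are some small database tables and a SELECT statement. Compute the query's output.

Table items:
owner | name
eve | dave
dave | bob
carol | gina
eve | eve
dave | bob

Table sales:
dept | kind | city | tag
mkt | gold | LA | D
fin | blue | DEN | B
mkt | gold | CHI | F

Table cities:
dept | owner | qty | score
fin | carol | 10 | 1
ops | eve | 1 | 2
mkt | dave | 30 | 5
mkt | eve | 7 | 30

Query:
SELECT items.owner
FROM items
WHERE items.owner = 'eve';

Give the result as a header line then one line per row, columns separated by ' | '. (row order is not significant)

After WHERE (2 rows):
items.owner | items.name
eve | dave
eve | eve
After SELECT (2 rows):
items.owner
eve
eve

== RESULT ==
items.owner
eve
eve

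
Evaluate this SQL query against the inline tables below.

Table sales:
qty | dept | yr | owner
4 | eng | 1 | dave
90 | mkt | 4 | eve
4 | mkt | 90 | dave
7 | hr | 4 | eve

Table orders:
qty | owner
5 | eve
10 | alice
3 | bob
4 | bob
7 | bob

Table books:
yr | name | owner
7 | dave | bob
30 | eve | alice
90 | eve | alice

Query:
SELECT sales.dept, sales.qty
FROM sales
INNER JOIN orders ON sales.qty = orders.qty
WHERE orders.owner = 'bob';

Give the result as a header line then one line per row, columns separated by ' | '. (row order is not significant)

After JOIN orders (3 rows):
sales.qty | sales.dept | sales.yr | sales.owner | orders.qty | orders.owner
4 | eng | 1 | dave | 4 | bob
4 | mkt | 90 | dave | 4 | bob
7 | hr | 4 | eve | 7 | bob
After WHERE (3 rows):
sales.qty | sales.dept | sales.yr | sales.owner | orders.qty | orders.owner
4 | eng | 1 | dave | 4 | bob
4 | mkt | 90 | dave | 4 | bob
7 | hr | 4 | eve | 7 | bob
After SELECT (3 rows):
sales.dept | sales.qty
eng | 4
mkt | 4
hr | 7

== RESULT ==
sales.dept | sales.qty
eng | 4
mkt | 4
hr | 7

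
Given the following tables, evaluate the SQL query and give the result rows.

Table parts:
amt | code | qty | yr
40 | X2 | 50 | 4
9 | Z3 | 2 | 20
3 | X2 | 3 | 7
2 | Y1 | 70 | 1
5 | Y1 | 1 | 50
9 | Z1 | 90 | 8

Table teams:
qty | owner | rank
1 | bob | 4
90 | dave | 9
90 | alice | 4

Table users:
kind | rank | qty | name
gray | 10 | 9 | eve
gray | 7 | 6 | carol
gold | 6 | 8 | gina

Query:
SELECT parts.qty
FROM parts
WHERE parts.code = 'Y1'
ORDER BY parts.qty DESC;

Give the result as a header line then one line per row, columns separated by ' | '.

After WHERE (2 rows):
parts.amt | parts.code | parts.qty | parts.yr
2 | Y1 | 70 | 1
5 | Y1 | 1 | 50
After SELECT (2 rows):
parts.qty
70
1
After ORDER BY (2 rows):
parts.qty
70
1

== RESULT ==
parts.qty
70
1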